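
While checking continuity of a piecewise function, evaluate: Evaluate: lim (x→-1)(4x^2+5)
Polynomial is continuous, so substitute x=-1:
4·(-1)^2 + 5=9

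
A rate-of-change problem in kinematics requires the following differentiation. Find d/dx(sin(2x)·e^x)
Product rule: (fg)'=f'g+fg'
f=sin(2x), f'=2·cos(2x)
g=e^x, g'=e^x

Answer: 2·cos(2x)·e^x+sin(2x)·e^x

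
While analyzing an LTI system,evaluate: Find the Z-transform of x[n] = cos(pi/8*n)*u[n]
Z{cos(w0*n)*u[n]} = z(z - cos(w0))/(z^2-2z*cos(w0)+1)
With w0 = pi/8: X(z) = z(z - cos(pi/8))/(z^2-2z*cos(pi/8)+1)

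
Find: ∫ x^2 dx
Using power rule: ∫ x^2 dx=1/3 x^3 + C=(1/3)x^3 + C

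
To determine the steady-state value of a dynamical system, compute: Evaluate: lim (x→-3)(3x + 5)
Polynomial is continuous, so substitute x=-3:
3·(-3)+5=-4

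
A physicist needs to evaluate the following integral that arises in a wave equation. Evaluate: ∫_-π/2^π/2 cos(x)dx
Antiderivative: sin(x)
Evaluate at bounds: [sin(1·π/2)/1] - [sin(1·-π/2)/1]
=((1) - (-1))/1=2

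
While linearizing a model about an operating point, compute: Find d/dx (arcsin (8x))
d/dx[arcsin(u)]=u'/√(1-u²), u=8x, u'=8

Answer: 8/√(1-64x²)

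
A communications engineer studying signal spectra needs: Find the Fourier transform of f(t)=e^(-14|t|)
Using the standard pair: F{e^(-a|t|)}=2a/(a^2 + omega^2)
With a=14: F(omega)=28/(196 + omega^2)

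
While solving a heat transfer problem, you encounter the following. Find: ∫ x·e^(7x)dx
Integration by parts: u=x, dv=e^(7x) dx
du=dx, v=e^(7x)/7
=x·e^(7x)/7 - ∫ e^(7x)/7 dx
=x·e^(7x)/7 - e^(7x)/49 + C

Answer: e^(7x)(x/7 - 1/49) + C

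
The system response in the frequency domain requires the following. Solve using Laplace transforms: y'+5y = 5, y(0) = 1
Take L of both sides: sY(s) - 1 + 5Y(s)=5/s
Y(s)(s + 5)=5/s + 1
Y(s)=5/(s(s + 5)) + 1/(s + 5)
Partial fractions: 5/(s(s + 5))=1/s - 1/(s + 5)
So Y(s)=1/s
Inverse transform (L^(-1){1/s}=1, L^(-1){1/(s + 5)}=e^(-5t)):

Answer: y(t)=1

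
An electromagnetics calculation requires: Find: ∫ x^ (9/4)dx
Power rule: ∫ x^(9/4) dx = x^(13/4)/(13/4) + C

Answer: (4/13)·x^(13/4) + C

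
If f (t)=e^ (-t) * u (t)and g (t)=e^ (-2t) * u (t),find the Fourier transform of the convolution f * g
By the convolution theorem: F{f*g} = F(omega)*G(omega)
F(omega) = 1/(1 + j*omega), G(omega) = 1/(2 + j*omega)
F{f*g} = 1/((1 + j*omega)(2 + j*omega))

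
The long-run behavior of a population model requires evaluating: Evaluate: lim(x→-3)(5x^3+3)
Polynomial is continuous, so substitute x=-3:
5·(-3)^3+3=-132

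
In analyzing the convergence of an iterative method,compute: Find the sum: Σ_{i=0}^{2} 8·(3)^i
Geometric series: S = a(1 - r^n)/(1 - r)
a = 8, r = 3, n = 3
S = 8(1 - 27)/-2 = 104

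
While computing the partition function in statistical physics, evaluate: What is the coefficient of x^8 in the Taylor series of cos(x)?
cos(x)=Σ (-1)^k x^(2k)/(2k)!
For x^8: (-1)^4/8!=1/40320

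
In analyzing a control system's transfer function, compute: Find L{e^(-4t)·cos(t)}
First shifting: L{e^(at)f(t)}=F(s-a)
L{cos(t)}=s/(s² + 1)
Shift: (s + 4)/((s + 4)² + 1)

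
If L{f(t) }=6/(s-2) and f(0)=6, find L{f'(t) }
L{f'(t)}=s·F(s) - f(0)=6s/(s-2)-6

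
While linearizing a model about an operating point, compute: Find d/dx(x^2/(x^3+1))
Quotient rule: (f/g)'=(f'g - fg')/g²
f=x^2, f'=2x
g=x^3+1, g'=3x^2

Answer: (2x·(x^3+1)-3x^4)/(x^3+1)²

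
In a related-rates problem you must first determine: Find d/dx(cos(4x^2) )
Chain rule: d/dx[cos(u)]=-sin(u)·u' where u=4x^2
u'=8x

Answer: -8x·sin(4x^2)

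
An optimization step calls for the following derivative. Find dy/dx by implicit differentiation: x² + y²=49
Differentiate both sides: 2x + 2y·(dy/dx)=0
Solve: dy/dx=-2x/(2y)=-x/y

Answer: dy/dx=-x/y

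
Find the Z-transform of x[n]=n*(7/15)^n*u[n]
Using the property Z{n * a^n * u[n]}=az/(z-a)^2
With a=7/15: X(z)=(7/15)z/(z - 7/15)^2, |z| > 7/15

Answer: (7/15)z/(z - 7/15)^2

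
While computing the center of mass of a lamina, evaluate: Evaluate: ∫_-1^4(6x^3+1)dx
Step 1: Find antiderivative F(x) = (3/2)x^4 + x
Step 2: F(4) - F(-1) = 388 - (1/2) = 775/2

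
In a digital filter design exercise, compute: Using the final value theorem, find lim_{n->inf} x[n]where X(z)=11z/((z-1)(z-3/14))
Final value theorem: lim x[n] = lim_{z->1} (z-1)*X(z)
(z-1)*X(z) = 11z/(z-3/14)
As z->1: 11/(1-3/14) = 11/(11/14) = 14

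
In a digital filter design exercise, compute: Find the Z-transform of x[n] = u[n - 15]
Using the time-shift property: Z{u[n-15]} = z^(-15) * z/(z-1)
= z^(-14)/(z-1)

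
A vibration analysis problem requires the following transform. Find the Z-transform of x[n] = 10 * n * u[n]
Z{n*u[n]}=z/(z-1)^2
By linearity: Z{10*n*u[n]}=10z/(z-1)^2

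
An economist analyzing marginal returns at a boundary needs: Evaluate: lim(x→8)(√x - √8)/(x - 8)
Multiply by conjugate (√x+√8)/(√x+√8):
=(x - 8)/((x - 8)(√x+√8))=1/(√x+√8)
As x → 8: 1/(2√8)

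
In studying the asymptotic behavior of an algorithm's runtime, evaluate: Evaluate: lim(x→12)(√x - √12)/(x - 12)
Multiply by conjugate (√x+√12)/(√x+√12):
= (x - 12)/((x - 12)(√x+√12)) = 1/(√x+√12)
As x → 12: 1/(2√12)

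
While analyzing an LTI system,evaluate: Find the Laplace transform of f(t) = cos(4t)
L{cos(wt)} = s/(s² + w²)
L{cos(4t)} = s/(s² + 16)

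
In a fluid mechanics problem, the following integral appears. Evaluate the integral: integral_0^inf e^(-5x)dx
integral_0^inf e^(-5x) dx = [-1/5 * e^(-5x)]_0^inf
= 0 - (-1/5) = 1/5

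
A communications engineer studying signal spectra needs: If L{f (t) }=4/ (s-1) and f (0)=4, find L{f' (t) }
L{f'(t)} = s·F(s) - f(0) = 4s/(s-1) - 4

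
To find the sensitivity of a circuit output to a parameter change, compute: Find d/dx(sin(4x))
Chain rule: d/dx[sin(u)]=cos(u)·u' where u=4x
u'=4

Answer: 4·cos(4x)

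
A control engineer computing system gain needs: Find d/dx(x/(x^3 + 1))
Quotient rule: (f/g)' = (f'g - fg')/g²
f = x, f' = 1
g = x^3+1, g' = 3x^2

Answer: (1·(x^3+1)-3x^3)/(x^3+1)²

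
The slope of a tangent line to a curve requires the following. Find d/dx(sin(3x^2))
Chain rule: d/dx[sin(u)] = cos(u)·u' where u = 3x^2
u' = 6x

Answer: 6x·cos(3x^2)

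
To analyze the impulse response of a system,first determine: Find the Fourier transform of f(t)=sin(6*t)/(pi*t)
sin(W*t)/(pi*t) = (W/pi)*sinc(W*t/pi) is the impulse response of the ideal low-pass filter with cutoff W (here W = 6).
Its Fourier transform is a rectangular function:
F(omega) = 1 for |omega| < 6, 0 otherwise

Answer: rect(omega/12) [i.e., 1 for |omega| < 6, 0 otherwise]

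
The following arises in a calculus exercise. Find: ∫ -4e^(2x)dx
Since d/dx[e^(2x)]=2e^(2x), we get -2 e^(2x) + C

Answer: -2e^(2x) + C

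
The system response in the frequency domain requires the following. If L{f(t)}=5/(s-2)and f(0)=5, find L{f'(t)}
L{f'(t)}=s·F(s) - f(0)=5s/(s-2) - 5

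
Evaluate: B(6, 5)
B(x,y)=Γ(x)Γ(y)/Γ(x + y)=(x-1)!(y-1)!/(x + y-1)!
B(6,5)=5!·4!/10!=1/1260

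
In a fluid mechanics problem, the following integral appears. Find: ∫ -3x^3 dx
Using power rule: ∫ -3x^3 dx=-3/4 x^4 + C=(-3/4)x^4 + C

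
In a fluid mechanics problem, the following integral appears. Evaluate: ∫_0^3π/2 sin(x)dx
Antiderivative: -cos(x)
Evaluate at bounds: [-cos(1·3π/2)/1] - [-cos(1·0)/1]
= (-(0)+(1))/1 = 1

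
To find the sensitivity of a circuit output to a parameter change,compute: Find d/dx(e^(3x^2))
Chain rule: d/dx[e^u] = e^u · u' where u = 3x^2
u' = 6x

Answer: 6x·e^(3x^2)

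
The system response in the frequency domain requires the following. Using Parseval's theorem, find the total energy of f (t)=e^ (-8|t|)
Parseval's theorem: E=integral |f(t)|^2 dt=(1/2pi) integral |F(omega)|^2 domega
E=integral_{-inf}^{inf} e^(-16|t|) dt=2 * integral_0^inf e^(-16t) dt=2/(2 * 8)=1/8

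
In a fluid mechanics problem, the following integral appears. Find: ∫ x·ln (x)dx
By parts: u=ln(x), dv=x dx
du=1/x dx, v=x^2/2
=x^2·ln(x)/2 - ∫ x/2 dx
=x^2·ln(x)/2 - x^2/4 + C

Answer: x^2(ln(x)/2 - 1/4) + C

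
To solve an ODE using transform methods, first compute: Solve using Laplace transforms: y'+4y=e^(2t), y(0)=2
Take L: sY - 2 + 4Y=1/(s-2)
Y(s + 4)=1/(s-2) + 2
Y=1/((s-2)(s + 4)) + 2/(s + 4)
Partial fractions: 1/((s-2)(s + 4))=(1/6)/(s-2) - (1/6)/(s + 4)
So Y=(1/6)/(s-2) + (11/6)/(s + 4)
Inverse Laplace transform (L^(-1){1/(s-2)}=e^(2t), L^(-1){1/(s + 4)}=e^(-4t)):

Answer: y(t)=(1/6)·e^(2t) + (11/6)·e^(-4t)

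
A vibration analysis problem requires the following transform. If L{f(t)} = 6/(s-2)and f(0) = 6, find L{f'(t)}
L{f'(t)} = s·F(s) - f(0) = 6s/(s-2) - 6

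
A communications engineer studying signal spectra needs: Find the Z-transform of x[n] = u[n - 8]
Using the time-shift property: Z{u[n-8]}=z^(-8)*z/(z-1)
=z^(-7)/(z-1)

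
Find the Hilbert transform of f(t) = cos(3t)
The Hilbert transform shifts each frequency component by -pi/2.
H{cos(wt)} = sin(wt)
With w = 3: H{cos(3t)} = sin(3t)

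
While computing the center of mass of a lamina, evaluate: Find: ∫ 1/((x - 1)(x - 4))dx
Partial fractions: 1/((x-1)(x-4)) = A/(x-1)+B/(x-4)
A = -1/3, B = 1/3
∫ [-1/3· 1/(x-1)+1/3· 1/(x-4)] dx
= (1/3)[ln|x-4| - ln|x-1|]+C

Answer: (1/3)·ln|(x-4)/(x-1)|+C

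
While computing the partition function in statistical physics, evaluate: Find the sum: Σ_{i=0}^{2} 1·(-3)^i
Geometric series: S=a(1 - r^n)/(1 - r)
a=1, r=-3, n=3
S=1(1 + 27)/4=7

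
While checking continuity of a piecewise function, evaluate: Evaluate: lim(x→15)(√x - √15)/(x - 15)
Multiply by conjugate (√x + √15)/(√x + √15):
=(x - 15)/((x - 15)(√x + √15))=1/(√x + √15)
As x → 15: 1/(2√15)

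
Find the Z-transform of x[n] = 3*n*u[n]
Z{n * u[n]} = z/(z-1)^2
By linearity: Z{3 * n * u[n]} = 3z/(z-1)^2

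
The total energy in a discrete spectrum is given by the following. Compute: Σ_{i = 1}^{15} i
Using formula: Σ i^1=n(n + 1)/2=15·16/2=120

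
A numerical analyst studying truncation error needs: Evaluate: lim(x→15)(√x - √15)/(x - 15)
Multiply by conjugate (√x + √15)/(√x + √15):
= (x - 15)/((x - 15)(√x + √15)) = 1/(√x + √15)
As x → 15: 1/(2√15)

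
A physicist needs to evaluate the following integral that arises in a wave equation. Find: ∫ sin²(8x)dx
Using identity sin²(u) = (1 - cos(2u))/2:
∫ (1 - cos(16x))/2 dx = x/2 - sin(16x)/32 + C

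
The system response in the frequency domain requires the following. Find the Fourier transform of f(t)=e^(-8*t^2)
The Fourier transform of a Gaussian e^(-a * t^2) is sqrt(pi/a) * e^(-omega^2/(4a)).
With a=8: F(omega)=sqrt(pi/8) * e^(-omega^2/32)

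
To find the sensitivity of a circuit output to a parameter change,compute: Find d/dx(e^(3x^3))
Chain rule: d/dx[e^u]=e^u · u' where u=3x^3
u'=9x^2

Answer: 9x^2·e^(3x^3)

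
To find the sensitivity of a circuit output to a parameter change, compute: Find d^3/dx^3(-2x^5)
Apply power rule 3 times:
d^1: -10x^4
d^2: -40x^3
d^3: -120x^2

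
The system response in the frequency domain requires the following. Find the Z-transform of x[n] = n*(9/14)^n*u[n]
Using the property Z{n * a^n * u[n]} = az/(z-a)^2
With a = 9/14: X(z) = (9/14)z/(z - 9/14)^2, |z| > 9/14

Answer: (9/14)z/(z - 9/14)^2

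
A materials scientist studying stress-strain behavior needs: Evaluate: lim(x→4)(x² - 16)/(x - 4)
Factor: (x² - 16) = (x-4)(x + 4)
Cancel (x-4): lim(x→4) (x + 4) = 8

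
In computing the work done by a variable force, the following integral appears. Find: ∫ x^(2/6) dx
Power rule: ∫ x^(1/3) dx = x^(4/3)/(4/3) + C

Answer: (3/4)·x^(4/3) + C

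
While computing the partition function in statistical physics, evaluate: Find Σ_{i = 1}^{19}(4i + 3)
=4·Σ i + 3·19=4·190 + 57=817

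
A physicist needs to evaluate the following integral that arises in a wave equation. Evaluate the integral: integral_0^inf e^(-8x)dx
integral_0^inf e^(-8x) dx=[-1/8 * e^(-8x)]_0^inf
=0 - (-1/8)=1/8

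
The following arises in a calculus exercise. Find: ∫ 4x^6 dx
Using power rule: ∫ 4x^6 dx=4/7 x^7+C=(4/7)x^7+C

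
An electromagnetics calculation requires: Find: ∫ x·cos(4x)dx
By parts: u=x, dv=cos(4x) dx
du=dx, v=sin(4x)/4
=x·sin(4x)/4+cos(4x)/4²+C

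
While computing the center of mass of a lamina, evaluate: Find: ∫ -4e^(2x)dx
Since d/dx[e^(2x)]=2e^(2x), we get -2 e^(2x)+C

Answer: -2e^(2x)+C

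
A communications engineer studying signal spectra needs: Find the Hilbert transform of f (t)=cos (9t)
The Hilbert transform shifts each frequency component by -pi/2.
H{cos(wt)}=sin(wt)
With w=9: H{cos(9t)}=sin(9t)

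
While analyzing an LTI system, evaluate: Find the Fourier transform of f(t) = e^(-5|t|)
Using the standard pair: F{e^(-a|t|)} = 2a/(a^2 + omega^2)
With a = 5: F(omega) = 10/(25 + omega^2)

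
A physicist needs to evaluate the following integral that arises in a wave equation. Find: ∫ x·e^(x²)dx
Let u=x², du=2x dx
∫ (1/2)e^u du=e^u/2 + C

Answer: e^(x²)/2 + C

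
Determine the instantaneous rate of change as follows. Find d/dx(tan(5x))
Chain rule: d/dx[tan(u)] = sec²(u)·u' where u = 5x
u' = 5

Answer: 5·sec²(5x)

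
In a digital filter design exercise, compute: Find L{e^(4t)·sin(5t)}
First shifting: L{e^(at)f(t)}=F(s-a)
L{sin(5t)}=5/(s² + 25)
Shift: 5/((s-4)² + 25)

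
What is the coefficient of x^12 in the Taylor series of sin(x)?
sin(x) has only odd powers. Coefficient of x^12 = 0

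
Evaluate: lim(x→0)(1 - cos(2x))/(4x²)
Using 1-cos(u) ≈ u²/2 for small u:
(1-cos(2x)) ≈ (2x)²/2 = 4x²/2
So limit = 4/(2·4) = 1/2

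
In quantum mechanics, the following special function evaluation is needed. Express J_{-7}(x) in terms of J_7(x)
For integer n: J_{-n}(x)=(-1)^n J_n(x)
With n=7: J_{-7}(x)=(-1)^7 J_7(x)=-J_7(x)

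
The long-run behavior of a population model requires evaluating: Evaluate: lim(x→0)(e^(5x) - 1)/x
L'Hôpital (0/0): lim 5e^(5x)/1 = 5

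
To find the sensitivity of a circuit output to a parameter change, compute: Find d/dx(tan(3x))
Chain rule: d/dx[tan(u)] = sec²(u)·u' where u = 3x
u' = 3

Answer: 3·sec²(3x)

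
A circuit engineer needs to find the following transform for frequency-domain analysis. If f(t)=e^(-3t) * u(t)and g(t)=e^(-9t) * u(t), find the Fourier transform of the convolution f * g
By the convolution theorem: F{f * g}=F(omega) * G(omega)
F(omega)=1/(3 + j * omega), G(omega)=1/(9 + j * omega)
F{f * g}=1/((3 + j * omega)(9 + j * omega))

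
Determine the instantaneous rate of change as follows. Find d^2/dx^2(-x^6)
Apply power rule 2 times:
d^1: -6x^5
d^2: -30x^4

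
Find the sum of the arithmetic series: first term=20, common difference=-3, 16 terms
Last term: a_n=20 + (16 - 1)·-3=-25
Sum=n(a_1 + a_n)/2=16(20 + (-25))/2=-40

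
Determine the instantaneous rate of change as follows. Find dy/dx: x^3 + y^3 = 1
Differentiate: 3x^2+3y^2·(dy/dx) = 0
dy/dx = -3x^2/(3y^2)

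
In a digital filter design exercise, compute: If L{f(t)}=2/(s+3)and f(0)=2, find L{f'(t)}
L{f'(t)} = s·F(s) - f(0) = 2s/(s+3)-2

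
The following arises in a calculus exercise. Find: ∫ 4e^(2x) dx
Since d/dx[e^(2x)] = 2e^(2x), we get 2 e^(2x) + C

Answer: 2e^(2x) + C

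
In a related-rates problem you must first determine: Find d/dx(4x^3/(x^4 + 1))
Quotient rule: (f/g)' = (f'g - fg')/g²
f = 4x^3, f' = 12x^2
g = x^4 + 1, g' = 4x^3

Answer: (12x^2·(x^4 + 1) - 16x^6)/(x^4 + 1)²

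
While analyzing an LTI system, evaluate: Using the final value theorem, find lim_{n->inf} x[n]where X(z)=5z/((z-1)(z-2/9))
Final value theorem: lim x[n] = lim_{z->1} (z-1)*X(z)
(z-1)*X(z) = 5z/(z-2/9)
As z->1: 5/(1-2/9) = 5/(7/9) = 45/7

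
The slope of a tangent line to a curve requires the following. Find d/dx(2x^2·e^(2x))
Product rule: (fg)'=f'g + fg'
f=2x^2, f'=4x
g=e^(2x), g'=2·e^(2x)

Answer: 4x·e^(2x) + 4x^2·e^(2x)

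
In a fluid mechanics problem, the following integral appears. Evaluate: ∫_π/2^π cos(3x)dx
Antiderivative: sin(3x)/3
Evaluate at bounds: [sin(3·π)/3] - [sin(3·π/2)/3]
=((0) - (-1))/3=1/3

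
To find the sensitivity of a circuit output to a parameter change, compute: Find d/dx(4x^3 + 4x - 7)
Power rule: d/dx(ax^n) = n·a·x^(n-1)
Term by term: 12·x^2 + 4

Answer: 12x^2 + 4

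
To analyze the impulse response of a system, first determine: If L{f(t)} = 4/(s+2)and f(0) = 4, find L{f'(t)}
L{f'(t)}=s·F(s) - f(0)=4s/(s + 2) - 4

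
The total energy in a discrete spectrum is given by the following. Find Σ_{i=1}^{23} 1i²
= 1·n(n+1)(2n+1)/6 = 1·23·24·47/6 = 4324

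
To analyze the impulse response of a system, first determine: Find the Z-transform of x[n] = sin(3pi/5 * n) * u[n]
Z{sin(w0*n)*u[n]}=z*sin(w0)/(z^2 - 2z*cos(w0) + 1)
With w0=3pi/5: X(z)=z*sin(3pi/5)/(z^2 - 2z*cos(3pi/5) + 1)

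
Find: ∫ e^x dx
Since d/dx[e^x]=+ e^x, we get 1e^x + C

Answer: e^x + C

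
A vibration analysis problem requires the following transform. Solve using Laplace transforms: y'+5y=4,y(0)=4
Take L of both sides: sY(s) - 4 + 5Y(s)=4/s
Y(s)(s + 5)=4/s + 4
Y(s)=4/(s(s + 5)) + 4/(s + 5)
Partial fractions: 4/(s(s + 5))=(4/5)/s - (4/5)/(s + 5)
So Y(s)=(4/5)/s + (16/5)/(s + 5)
Inverse transform (L^(-1){1/s}=1, L^(-1){1/(s + 5)}=e^(-5t)):

Answer: y(t)=4/5 + (16/5)·e^(-5t)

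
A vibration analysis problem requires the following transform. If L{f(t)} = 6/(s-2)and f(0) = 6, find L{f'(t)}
L{f'(t)} = s·F(s) - f(0) = 6s/(s-2) - 6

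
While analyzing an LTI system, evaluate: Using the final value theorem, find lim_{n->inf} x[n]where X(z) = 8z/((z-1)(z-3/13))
Final value theorem: lim x[n] = lim_{z->1} (z-1) * X(z)
(z-1) * X(z) = 8z/(z-3/13)
As z->1: 8/(1 - 3/13) = 8/(10/13) = 52/5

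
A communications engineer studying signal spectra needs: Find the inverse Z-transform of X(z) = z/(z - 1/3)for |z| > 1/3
Standard pair: z/(z-a) <-> a^n*u[n] for causal signals
With a=1/3: x[n]=(1/3)^n*u[n]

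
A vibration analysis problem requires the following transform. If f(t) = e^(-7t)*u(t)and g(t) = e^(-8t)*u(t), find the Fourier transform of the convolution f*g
By the convolution theorem: F{f * g}=F(omega) * G(omega)
F(omega)=1/(7+j * omega), G(omega)=1/(8+j * omega)
F{f * g}=1/((7+j * omega)(8+j * omega))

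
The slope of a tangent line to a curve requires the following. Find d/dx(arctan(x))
d/dx[arctan(u)]=u'/(1+u²), u=x, u'=1

Answer: 1/(1+x²)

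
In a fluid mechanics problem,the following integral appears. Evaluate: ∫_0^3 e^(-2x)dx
Antiderivative: (1/(-2))e^(-2x)
Evaluate: (1/(-2))(e^-6-1)

Answer: (e^-6-1)/(-2)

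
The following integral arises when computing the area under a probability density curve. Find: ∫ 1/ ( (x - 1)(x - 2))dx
Partial fractions: 1/((x-1)(x-2)) = A/(x-1) + B/(x-2)
A = -1, B = 1
∫ [-1· 1/(x-1) + 1· 1/(x-2)] dx
= (1)[ln|x-2| - ln|x-1|] + C

Answer: ln|(x-2)/(x-1)| + C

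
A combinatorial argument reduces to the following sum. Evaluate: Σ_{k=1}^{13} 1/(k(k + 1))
Partial fractions: 1/(k(k + 1)) = 1/k - 1/(k + 1)
Telescoping sum: 1(1 - 1/14) = 1·13/14

Answer: 13/14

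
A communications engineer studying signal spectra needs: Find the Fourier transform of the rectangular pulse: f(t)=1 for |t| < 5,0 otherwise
F(omega)=integral from -5 to 5 of e^(-j*omega*t) dt
=2*sin(5*omega)/omega=10*sinc(5*omega/pi)

Answer: 2*sin(5*omega)/omega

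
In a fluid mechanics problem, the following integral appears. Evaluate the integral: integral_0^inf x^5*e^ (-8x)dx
This is a Gamma integral. Substitute u=8x (du=8 dx):
integral_0^inf x^5*e^(-8x) dx=(1/8^6) integral_0^inf u^5*e^(-u) du
=Gamma(6)/8^6=5!/8^6=120/262144

Answer: 15/32768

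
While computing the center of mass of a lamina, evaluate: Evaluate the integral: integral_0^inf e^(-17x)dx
integral_0^inf e^(-17x) dx=[-1/17 * e^(-17x)]_0^inf
=0 - (-1/17)=1/17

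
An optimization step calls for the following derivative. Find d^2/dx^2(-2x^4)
Apply power rule 2 times:
d^1: -8x^3
d^2: -24x^2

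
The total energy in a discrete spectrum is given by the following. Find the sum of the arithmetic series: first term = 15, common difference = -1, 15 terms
Last term: a_n = 15+(15-1)·-1 = 1
Sum = n(a_1+a_n)/2 = 15(15+1)/2 = 120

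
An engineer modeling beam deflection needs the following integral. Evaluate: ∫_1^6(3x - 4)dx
Step 1: Find antiderivative F(x)=(3/2)x^2-4x
Step 2: F(6) - F(1)=30 - (-5/2)=65/2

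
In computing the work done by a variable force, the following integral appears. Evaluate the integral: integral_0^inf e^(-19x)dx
integral_0^inf e^(-19x) dx = [-1/19*e^(-19x)]_0^inf
= 0 - (-1/19) = 1/19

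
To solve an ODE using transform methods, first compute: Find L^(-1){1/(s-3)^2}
L^(-1){1/(s-a)^n} = t^(n-1)·e^(at)/(n-1)!
Here a = 3, n = 2: t^1·e^(3t)/1

Answer: t·e^(3t)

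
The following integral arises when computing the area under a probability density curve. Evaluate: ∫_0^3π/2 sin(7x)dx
Antiderivative: -cos(7x)/7
Evaluate at bounds: [-cos(7·3π/2)/7] - [-cos(7·0)/7]
= (-(0)+(1))/7 = 1/7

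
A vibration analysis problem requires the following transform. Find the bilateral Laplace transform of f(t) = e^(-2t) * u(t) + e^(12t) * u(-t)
For e^(-2t)*u(t): L = 1/(s+2), Re(s) > -2
For e^(12t)*u(-t): L = -1/(s-12), Re(s) < 12
Combined: F(s) = 1/(s+2)-1/(s-12), -2 < Re(s) < 12

Answer: 1/(s+2)-1/(s-12), ROC: -2 < Re(s) < 12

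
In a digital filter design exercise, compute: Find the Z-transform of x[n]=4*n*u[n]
Z{n * u[n]}=z/(z-1)^2
By linearity: Z{4 * n * u[n]}=4z/(z-1)^2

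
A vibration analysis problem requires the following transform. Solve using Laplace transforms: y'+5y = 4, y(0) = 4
Take L of both sides: sY(s) - 4 + 5Y(s) = 4/s
Y(s)(s + 5) = 4/s + 4
Y(s) = 4/(s(s + 5)) + 4/(s + 5)
Partial fractions: 4/(s(s + 5)) = (4/5)/s - (4/5)/(s + 5)
So Y(s) = (4/5)/s + (16/5)/(s + 5)
Inverse transform (L^(-1){1/s} = 1, L^(-1){1/(s + 5)} = e^(-5t)):

Answer: y(t) = 4/5 + (16/5)·e^(-5t)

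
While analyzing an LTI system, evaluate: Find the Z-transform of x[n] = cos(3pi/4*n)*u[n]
Z{cos(w0 * n) * u[n]}=z(z - cos(w0))/(z^2 - 2z * cos(w0) + 1)
With w0=3pi/4: X(z)=z(z - cos(3pi/4))/(z^2 - 2z * cos(3pi/4) + 1)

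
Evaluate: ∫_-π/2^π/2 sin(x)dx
Antiderivative: -cos(x)
Evaluate at bounds: [-cos(1·π/2)/1] - [-cos(1·-π/2)/1]
= (-(0) + (0))/1 = 0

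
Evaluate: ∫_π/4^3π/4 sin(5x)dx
Antiderivative: -cos(5x)/5
Evaluate at bounds: [-cos(5·3π/4)/5] - [-cos(5·π/4)/5]
=(-(√2/2) + (-√2/2))/5=-√2/5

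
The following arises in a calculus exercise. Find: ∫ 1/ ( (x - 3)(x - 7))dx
Partial fractions: 1/((x-3)(x-7)) = A/(x-3)+B/(x-7)
A = -1/4, B = 1/4
∫ [-1/4· 1/(x-3)+1/4· 1/(x-7)] dx
= (1/4)[ln|x-7| - ln|x-3|]+C

Answer: (1/4)·ln|(x-7)/(x-3)|+C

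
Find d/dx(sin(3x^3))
Chain rule: d/dx[sin(u)] = cos(u)·u' where u = 3x^3
u' = 9x^2

Answer: 9x^2·cos(3x^3)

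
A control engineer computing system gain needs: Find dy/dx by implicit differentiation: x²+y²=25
Differentiate both sides: 2x+2y·(dy/dx)=0
Solve: dy/dx=-2x/(2y)=-x/y

Answer: dy/dx=-x/y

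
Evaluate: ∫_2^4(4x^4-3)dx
Step 1: Find antiderivative F(x) = (4/5)x^5-3x
Step 2: F(4) - F(2) = 4036/5 - (98/5) = 3938/5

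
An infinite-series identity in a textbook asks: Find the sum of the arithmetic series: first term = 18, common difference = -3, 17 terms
Last term: a_n=18 + (17 - 1)·-3=-30
Sum=n(a_1 + a_n)/2=17(18 + (-30))/2=-102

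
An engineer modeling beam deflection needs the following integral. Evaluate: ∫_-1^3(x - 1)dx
Step 1: Find antiderivative F(x)=(1/2)x^2 - x
Step 2: F(3) - F(-1)=3/2 - (3/2)=0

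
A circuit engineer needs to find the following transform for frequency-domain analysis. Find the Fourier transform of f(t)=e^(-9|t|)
Using the standard pair: F{e^(-a|t|)} = 2a/(a^2+omega^2)
With a = 9: F(omega) = 18/(81+omega^2)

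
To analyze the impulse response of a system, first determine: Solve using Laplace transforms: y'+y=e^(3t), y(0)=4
Take L: sY - 4 + Y = 1/(s-3)
Y(s + 1) = 1/(s-3) + 4
Y = 1/((s-3)(s + 1)) + 4/(s + 1)
Partial fractions: 1/((s-3)(s + 1)) = (1/4)/(s-3) - (1/4)/(s + 1)
So Y = (1/4)/(s-3) + (15/4)/(s + 1)
Inverse Laplace transform (L^(-1){1/(s-3)} = e^(3t), L^(-1){1/(s + 1)} = e^(-t)):

Answer: y(t) = (1/4)·e^(3t) + (15/4)·e^(-t)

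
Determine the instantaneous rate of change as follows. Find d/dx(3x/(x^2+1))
Quotient rule: (f/g)' = (f'g - fg')/g²
f = 3x, f' = 3
g = x^2+1, g' = 2x

Answer: (3·(x^2+1)-6x^2)/(x^2+1)²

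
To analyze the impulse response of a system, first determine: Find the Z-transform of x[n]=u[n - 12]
Using the time-shift property: Z{u[n-12]} = z^(-12) * z/(z-1)
= z^(-11)/(z-1)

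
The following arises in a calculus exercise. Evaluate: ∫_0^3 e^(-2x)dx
Antiderivative: (1/(-2))e^(-2x)
Evaluate: (1/(-2))(e^-6 - 1)

Answer: (e^-6 - 1)/(-2)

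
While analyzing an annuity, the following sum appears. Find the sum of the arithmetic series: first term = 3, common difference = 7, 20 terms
Last term: a_n = 3 + (20 - 1)·7 = 136
Sum = n(a_1 + a_n)/2 = 20(3 + 136)/2 = 1390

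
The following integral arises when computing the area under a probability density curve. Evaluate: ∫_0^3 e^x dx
Antiderivative: e^x
Evaluate: (e^3 - 1)

Answer: e^3 - 1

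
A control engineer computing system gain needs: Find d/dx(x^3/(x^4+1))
Quotient rule: (f/g)'=(f'g - fg')/g²
f=x^3, f'=3x^2
g=x^4 + 1, g'=4x^3

Answer: (3x^2·(x^4 + 1) - 4x^6)/(x^4 + 1)²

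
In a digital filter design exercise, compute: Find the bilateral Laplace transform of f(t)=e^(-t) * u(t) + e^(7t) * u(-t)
For e^(-t)*u(t): L = 1/(s+1), Re(s) > -1
For e^(7t)*u(-t): L = -1/(s-7), Re(s) < 7
Combined: F(s) = 1/(s+1)-1/(s-7), -1 < Re(s) < 7

Answer: 1/(s+1)-1/(s-7), ROC: -1 < Re(s) < 7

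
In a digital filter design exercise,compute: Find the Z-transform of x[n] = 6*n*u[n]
Z{n * u[n]} = z/(z-1)^2
By linearity: Z{6 * n * u[n]} = 6z/(z-1)^2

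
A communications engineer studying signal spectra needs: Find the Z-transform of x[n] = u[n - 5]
Using the time-shift property: Z{u[n-5]}=z^(-5)*z/(z-1)
=z^(-4)/(z-1)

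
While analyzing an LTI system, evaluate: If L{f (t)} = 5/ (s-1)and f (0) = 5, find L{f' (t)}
L{f'(t)} = s·F(s) - f(0) = 5s/(s-1)-5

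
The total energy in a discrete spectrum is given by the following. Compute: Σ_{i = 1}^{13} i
Using formula: Σ i^1=n(n+1)/2=13·14/2=91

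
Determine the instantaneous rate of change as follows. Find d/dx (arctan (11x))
d/dx[arctan(u)]=u'/(1 + u²), u=11x, u'=11

Answer: 11/(1 + 121x²)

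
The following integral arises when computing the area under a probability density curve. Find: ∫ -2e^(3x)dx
Since d/dx[e^(3x)] = 3e^(3x), we get -2/3 e^(3x)+C

Answer: (-2/3)e^(3x)+C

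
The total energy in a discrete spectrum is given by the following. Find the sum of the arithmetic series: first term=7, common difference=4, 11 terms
Last term: a_n = 7 + (11 - 1)·4 = 47
Sum = n(a_1 + a_n)/2 = 11(7 + 47)/2 = 297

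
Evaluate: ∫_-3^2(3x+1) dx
Step 1: Find antiderivative F(x) = (3/2)x^2 + x
Step 2: F(2) - F(-3) = 8 - (21/2) = -5/2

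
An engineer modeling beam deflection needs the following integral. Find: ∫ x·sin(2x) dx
By parts: u=x, dv=sin(2x) dx
du=dx, v=-cos(2x)/2
=-x·cos(2x)/2+sin(2x)/2²+C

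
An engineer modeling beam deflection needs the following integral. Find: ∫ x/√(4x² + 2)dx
Let u = 4x²+2, du = 8x dx
∫ (1/8)·u^(-1/2) du = √u/4+C

Answer: √(4x²+2)/4+C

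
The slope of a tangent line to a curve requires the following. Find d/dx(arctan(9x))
d/dx[arctan(u)]=u'/(1+u²), u=9x, u'=9

Answer: 9/(1+81x²)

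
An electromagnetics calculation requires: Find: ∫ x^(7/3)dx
Power rule: ∫ x^(7/3) dx=x^(10/3)/(10/3) + C

Answer: (3/10)·x^(10/3) + C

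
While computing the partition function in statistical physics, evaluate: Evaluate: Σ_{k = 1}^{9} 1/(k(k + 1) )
Partial fractions: 1/(k(k + 1))=1/k - 1/(k + 1)
Telescoping sum: 1(1 - 1/10)=1·9/10

Answer: 9/10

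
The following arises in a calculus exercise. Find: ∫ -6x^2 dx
Using power rule: ∫ -6x^2 dx = -6/3 x^3 + C = -2x^3 + C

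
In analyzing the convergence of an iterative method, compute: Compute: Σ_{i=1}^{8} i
Using formula: Σ i^1=n(n+1)/2=8·9/2=36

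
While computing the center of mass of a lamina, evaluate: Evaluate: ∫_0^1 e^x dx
Antiderivative: e^x
Evaluate: (e^1 - 1)

Answer: e^1 - 1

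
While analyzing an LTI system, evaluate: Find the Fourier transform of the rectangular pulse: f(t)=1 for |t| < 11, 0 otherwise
F(omega) = integral from -11 to 11 of e^(-j * omega * t) dt
= 2 * sin(11 * omega)/omega = 22 * sinc(11 * omega/pi)

Answer: 2 * sin(11 * omega)/omega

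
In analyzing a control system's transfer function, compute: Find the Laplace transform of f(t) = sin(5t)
L{sin(wt)} = w/(s² + w²)
L{sin(5t)} = 5/(s² + 25)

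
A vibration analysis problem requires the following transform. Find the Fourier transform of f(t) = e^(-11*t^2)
The Fourier transform of a Gaussian e^(-a*t^2) is sqrt(pi/a)*e^(-omega^2/(4a)).
With a = 11: F(omega) = sqrt(pi/11)*e^(-omega^2/44)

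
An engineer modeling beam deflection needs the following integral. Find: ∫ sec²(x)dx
Since d/dx[tan(x)] = sec²(x), integral = tan(x)+C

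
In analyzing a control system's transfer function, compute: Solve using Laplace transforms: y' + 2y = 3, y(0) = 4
Take L of both sides: sY(s) - 4 + 2Y(s) = 3/s
Y(s)(s + 2) = 3/s + 4
Y(s) = 3/(s(s + 2)) + 4/(s + 2)
Partial fractions: 3/(s(s + 2)) = (3/2)/s - (3/2)/(s + 2)
So Y(s) = (3/2)/s + (5/2)/(s + 2)
Inverse transform (L^(-1){1/s} = 1, L^(-1){1/(s + 2)} = e^(-2t)):

Answer: y(t) = 3/2 + (5/2)·e^(-2t)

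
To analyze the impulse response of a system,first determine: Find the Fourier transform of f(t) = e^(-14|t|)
Using the standard pair: F{e^(-a|t|)}=2a/(a^2 + omega^2)
With a=14: F(omega)=28/(196 + omega^2)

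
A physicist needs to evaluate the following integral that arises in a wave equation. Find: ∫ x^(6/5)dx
Power rule: ∫ x^(6/5) dx=x^(11/5)/(11/5) + C

Answer: (5/11)·x^(11/5) + C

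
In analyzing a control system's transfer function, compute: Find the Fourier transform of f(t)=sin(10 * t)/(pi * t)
sin(W * t)/(pi * t)=(W/pi) * sinc(W * t/pi) is the impulse response of the ideal low-pass filter with cutoff W (here W=10).
Its Fourier transform is a rectangular function:
F(omega)=1 for |omega| < 10, 0 otherwise

Answer: rect(omega/20) [i.e., 1 for |omega| < 10, 0 otherwise]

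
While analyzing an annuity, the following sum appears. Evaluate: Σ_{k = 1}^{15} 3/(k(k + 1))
Partial fractions: 3/(k(k+1))=3/k - 3/(k+1)
Telescoping sum: 3(1-1/16)=3·15/16

Answer: 45/16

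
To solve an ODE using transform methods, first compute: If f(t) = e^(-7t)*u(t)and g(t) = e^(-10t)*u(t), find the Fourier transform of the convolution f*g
By the convolution theorem: F{f*g}=F(omega)*G(omega)
F(omega)=1/(7 + j*omega), G(omega)=1/(10 + j*omega)
F{f*g}=1/((7 + j*omega)(10 + j*omega))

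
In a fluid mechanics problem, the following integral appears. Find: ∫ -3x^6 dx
Using power rule: ∫ -3x^6 dx = -3/7 x^7 + C = (-3/7)x^7 + C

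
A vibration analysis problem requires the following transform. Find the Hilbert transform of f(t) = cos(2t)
The Hilbert transform shifts each frequency component by -pi/2.
H{cos(wt)}=sin(wt)
With w=2: H{cos(2t)}=sin(2t)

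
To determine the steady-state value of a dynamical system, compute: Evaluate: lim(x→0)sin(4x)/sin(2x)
sin(u) ≈ u for small u:
sin(4x)/sin(2x) ≈ 4x/(2x)=4/2

Answer: 2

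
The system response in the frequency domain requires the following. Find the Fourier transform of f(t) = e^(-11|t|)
Using the standard pair: F{e^(-a|t|)} = 2a/(a^2+omega^2)
With a = 11: F(omega) = 22/(121+omega^2)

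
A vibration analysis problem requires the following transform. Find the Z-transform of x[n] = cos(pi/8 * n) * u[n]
Z{cos(w0 * n) * u[n]}=z(z - cos(w0))/(z^2-2z * cos(w0)+1)
With w0=pi/8: X(z)=z(z - cos(pi/8))/(z^2-2z * cos(pi/8)+1)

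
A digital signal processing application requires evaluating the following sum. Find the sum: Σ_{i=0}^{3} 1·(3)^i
Geometric series: S=a(1 - r^n)/(1 - r)
a=1, r=3, n=4
S=1(1-81)/-2=40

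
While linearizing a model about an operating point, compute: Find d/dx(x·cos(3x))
Product rule: (fg)'=f'g+fg'
f=x, f'=1
g=cos(3x), g'=-3·sin(3x)

Answer: cos(3x)-3x·sin(3x)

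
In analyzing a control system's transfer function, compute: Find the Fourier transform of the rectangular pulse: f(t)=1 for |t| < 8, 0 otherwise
F(omega) = integral from -8 to 8 of e^(-j*omega*t) dt
= 2*sin(8*omega)/omega = 16*sinc(8*omega/pi)

Answer: 2*sin(8*omega)/omega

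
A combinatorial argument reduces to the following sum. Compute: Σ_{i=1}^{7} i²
Using formula: Σ i^2=n(n+1)(2n+1)/6=7·8·15/6=140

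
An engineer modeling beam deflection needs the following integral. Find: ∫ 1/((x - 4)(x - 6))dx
Partial fractions: 1/((x-4)(x-6)) = A/(x-4)+B/(x-6)
A = -1/2, B = 1/2
∫ [-1/2· 1/(x-4)+1/2· 1/(x-6)] dx
= (1/2)[ln|x-6| - ln|x-4|]+C

Answer: (1/2)·ln|(x-6)/(x-4)|+C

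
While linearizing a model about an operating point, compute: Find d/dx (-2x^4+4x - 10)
Power rule: d/dx(ax^n) = n·a·x^(n-1)
Term by term: -8·x^3+4

Answer: -8x^3+4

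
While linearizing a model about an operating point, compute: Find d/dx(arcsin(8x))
d/dx[arcsin(u)] = u'/√(1-u²), u = 8x, u' = 8

Answer: 8/√(1 - 64x²)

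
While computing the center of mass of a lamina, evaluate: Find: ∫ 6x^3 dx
Using power rule: ∫ 6x^3 dx=6/4 x^4 + C=(3/2)x^4 + C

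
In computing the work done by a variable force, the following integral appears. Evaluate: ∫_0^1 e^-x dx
Antiderivative: -e^-x
Evaluate: -(e^-1-1)

Answer: (e^-1-1)/(-1)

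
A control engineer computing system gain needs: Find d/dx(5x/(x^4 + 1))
Quotient rule: (f/g)' = (f'g - fg')/g²
f = 5x, f' = 5
g = x^4 + 1, g' = 4x^3

Answer: (5·(x^4 + 1) - 20x^4)/(x^4 + 1)²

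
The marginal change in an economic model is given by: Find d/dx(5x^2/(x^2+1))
Quotient rule: (f/g)'=(f'g - fg')/g²
f=5x^2, f'=10x
g=x^2 + 1, g'=2x

Answer: (10x·(x^2 + 1) - 10x^3)/(x^2 + 1)²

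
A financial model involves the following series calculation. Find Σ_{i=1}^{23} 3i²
= 3·n(n + 1)(2n + 1)/6 = 3·23·24·47/6 = 12972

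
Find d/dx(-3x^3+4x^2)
Power rule: d/dx(ax^n) = n·a·x^(n-1)
Term by term: -9·x^2 + 8·x

Answer: -9x^2 + 8x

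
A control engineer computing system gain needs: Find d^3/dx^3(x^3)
Apply power rule 3 times:
d^1: 3x^2
d^2: 6x
d^3: 6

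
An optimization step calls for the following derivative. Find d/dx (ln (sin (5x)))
Chain rule: d/dx[ln(u)]=u'/u where u=sin(5x)
u'=5cos(5x)

Answer: (5cos(5x))/(sin(5x))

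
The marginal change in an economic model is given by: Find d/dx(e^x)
Chain rule: d/dx[e^u] = e^u · u' where u = x
u' = 1

Answer: 1·e^x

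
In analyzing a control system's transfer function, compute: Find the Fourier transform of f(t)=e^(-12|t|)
Using the standard pair: F{e^(-a|t|)}=2a/(a^2+omega^2)
With a=12: F(omega)=24/(144+omega^2)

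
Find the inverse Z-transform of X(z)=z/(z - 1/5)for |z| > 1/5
Standard pair: z/(z-a) <-> a^n * u[n] for causal signals
With a = 1/5: x[n] = (1/5)^n * u[n]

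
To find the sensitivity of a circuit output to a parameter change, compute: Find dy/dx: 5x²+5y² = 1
Differentiate: 10x + 10y·(dy/dx)=0
dy/dx=-10x/(10y)=-1·(x/y)

Answer: dy/dx=-1·(x/y)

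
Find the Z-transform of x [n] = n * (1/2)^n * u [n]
Using the property Z{n*a^n*u[n]} = az/(z-a)^2
With a = 1/2: X(z) = (1/2)z/(z - 1/2)^2, |z| > 1/2

Answer: (1/2)z/(z - 1/2)^2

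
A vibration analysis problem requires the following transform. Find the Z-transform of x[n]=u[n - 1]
Using the time-shift property: Z{u[n-1]}=z^(-1)*z/(z-1)
=z^(0)/(z-1)

Answer: 1/(z-1)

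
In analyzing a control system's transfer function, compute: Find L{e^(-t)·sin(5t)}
First shifting: L{e^(at)f(t)}=F(s-a)
L{sin(5t)}=5/(s²+25)
Shift: 5/((s+1)²+25)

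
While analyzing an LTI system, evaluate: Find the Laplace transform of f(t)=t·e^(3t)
L{t·e^(at)}=1/(s-a)²
L{t·e^(3t)}=1/(s-3)²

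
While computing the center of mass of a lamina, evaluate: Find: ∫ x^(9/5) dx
Power rule: ∫ x^(9/5) dx=x^(14/5)/(14/5) + C

Answer: (5/14)·x^(14/5) + C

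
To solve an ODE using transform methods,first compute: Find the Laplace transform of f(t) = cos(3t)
L{cos(wt)}=s/(s²+w²)
L{cos(3t)}=s/(s²+9)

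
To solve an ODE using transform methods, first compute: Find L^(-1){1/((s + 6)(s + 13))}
Partial fractions: 1/((s + 6)(s + 13))=A/(s + 6) + B/(s + 13)
Cover-up: A=1/(s + 13)|_{s=-6}=1/7; B=1/(s + 6)|_{s=-13}=-1/7
L^(-1)=(1/7)e^(-6t) - (1/7)e^(-13t)

Answer: (1/7)(e^(-6t) - e^(-13t))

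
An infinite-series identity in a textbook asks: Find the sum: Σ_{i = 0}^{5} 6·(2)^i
Geometric series: S=a(1 - r^n)/(1 - r)
a=6, r=2, n=6
S=6(1 - 64)/-1=378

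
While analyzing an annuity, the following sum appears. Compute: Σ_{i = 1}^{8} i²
Using formula: Σ i^2=n(n+1)(2n+1)/6=8·9·17/6=204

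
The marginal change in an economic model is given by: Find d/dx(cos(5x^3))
Chain rule: d/dx[cos(u)] = -sin(u)·u' where u = 5x^3
u' = 15x^2

Answer: -15x^2·sin(5x^3)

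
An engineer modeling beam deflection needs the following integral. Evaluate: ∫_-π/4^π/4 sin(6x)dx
Antiderivative: -cos(6x)/6
Evaluate at bounds: [-cos(6·π/4)/6] - [-cos(6·-π/4)/6]
= (-(0) + (0))/6 = 0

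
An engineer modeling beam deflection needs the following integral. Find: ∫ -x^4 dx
Using power rule: ∫ -x^4 dx = -1/5 x^5 + C = (-1/5)x^5 + C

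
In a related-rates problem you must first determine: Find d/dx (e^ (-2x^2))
Chain rule: d/dx[e^u] = e^u · u' where u = -2x^2
u' = -4x

Answer: -4x·e^(-2x^2)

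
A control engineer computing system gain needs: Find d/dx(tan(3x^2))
Chain rule: d/dx[tan(u)] = sec²(u)·u' where u = 3x^2
u' = 6x

Answer: 6x·sec²(3x^2)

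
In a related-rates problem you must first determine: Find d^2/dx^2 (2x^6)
Apply power rule 2 times:
d^1: 12x^5
d^2: 60x^4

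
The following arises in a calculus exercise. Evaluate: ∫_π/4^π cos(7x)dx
Antiderivative: sin(7x)/7
Evaluate at bounds: [sin(7·π)/7] - [sin(7·π/4)/7]
= ((0) - (-√2/2))/7 = √2/14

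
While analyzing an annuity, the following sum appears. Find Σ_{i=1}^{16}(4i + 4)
=4·Σ i + 4·16=4·136 + 64=608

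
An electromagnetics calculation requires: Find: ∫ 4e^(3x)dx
Since d/dx[e^(3x)]=3e^(3x), we get 4/3 e^(3x)+C

Answer: (4/3)e^(3x)+C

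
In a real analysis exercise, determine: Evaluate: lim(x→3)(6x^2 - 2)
Polynomial is continuous, so substitute x=3:
6·3^2 - 2=52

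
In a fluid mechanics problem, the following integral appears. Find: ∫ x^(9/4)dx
Power rule: ∫ x^(9/4) dx=x^(13/4)/(13/4)+C

Answer: (4/13)·x^(13/4)+C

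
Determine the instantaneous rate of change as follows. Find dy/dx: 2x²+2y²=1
Differentiate: 4x + 4y·(dy/dx) = 0
dy/dx = -4x/(4y) = -1·(x/y)

Answer: dy/dx = -1·(x/y)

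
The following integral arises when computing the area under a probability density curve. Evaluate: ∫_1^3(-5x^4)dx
Step 1: Find antiderivative F(x) = -x^5
Step 2: F(3) - F(1) = -243 - (-1) = -242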